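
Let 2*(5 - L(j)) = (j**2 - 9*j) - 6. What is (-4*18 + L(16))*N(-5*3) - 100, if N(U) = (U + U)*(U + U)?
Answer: -108100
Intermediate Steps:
L(j) = 8 - j**2/2 + 9*j/2 (L(j) = 5 - ((j**2 - 9*j) - 6)/2 = 5 - (-6 + j**2 - 9*j)/2 = 5 + (3 - j**2/2 + 9*j/2) = 8 - j**2/2 + 9*j/2)
N(U) = 4*U**2 (N(U) = (2*U)*(2*U) = 4*U**2)
(-4*18 + L(16))*N(-5*3) - 100 = (-4*18 + (8 - 1/2*16**2 + (9/2)*16))*(4*(-5*3)**2) - 100 = (-72 + (8 - 1/2*256 + 72))*(4*(-15)**2) - 100 = (-72 + (8 - 128 + 72))*(4*225) - 100 = (-72 - 48)*900 - 100 = -120*900 - 100 = -108000 - 100 = -108100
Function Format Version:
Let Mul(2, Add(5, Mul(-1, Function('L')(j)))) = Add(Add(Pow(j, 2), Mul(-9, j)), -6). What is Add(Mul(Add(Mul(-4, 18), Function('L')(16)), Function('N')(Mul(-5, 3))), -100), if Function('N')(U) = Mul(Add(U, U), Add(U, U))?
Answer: -108100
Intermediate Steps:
Function('L')(j) = Add(8, Mul(Rational(-1, 2), Pow(j, 2)), Mul(Rational(9, 2), j)) (Function('L')(j) = Add(5, Mul(Rational(-1, 2), Add(Add(Pow(j, 2), Mul(-9, j)), -6))) = Add(5, Mul(Rational(-1, 2), Add(-6, Pow(j, 2), Mul(-9, j)))) = Add(5, Add(3, Mul(Rational(-1, 2), Pow(j, 2)), Mul(Rational(9, 2), j))) = Add(8, Mul(Rational(-1, 2), Pow(j, 2)), Mul(Rational(9, 2), j)))
Function('N')(U) = Mul(4, Pow(U, 2)) (Function('N')(U) = Mul(Mul(2, U), Mul(2, U)) = Mul(4, Pow(U, 2)))
Add(Mul(Add(Mul(-4, 18), Function('L')(16)), Function('N')(Mul(-5, 3))), -100) = Add(Mul(Add(Mul(-4, 18), Add(8, Mul(Rational(-1, 2), Pow(16, 2)), Mul(Rational(9, 2), 16))), Mul(4, Pow(Mul(-5, 3), 2))), -100) = Add(Mul(Add(-72, Add(8, Mul(Rational(-1, 2), 256), 72)), Mul(4, Pow(-15, 2))), -100) = Add(Mul(Add(-72, Add(8, -128, 72)), Mul(4, 225)), -100) = Add(Mul(Add(-72, -48), 900), -100) = Add(Mul(-120, 900), -100) = Add(-108000, -100) = -108100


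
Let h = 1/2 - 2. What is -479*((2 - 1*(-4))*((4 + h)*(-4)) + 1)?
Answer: 28261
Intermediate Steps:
h = -3/2 (h = ½ - 2 = -3/2 ≈ -1.5000)
-479*((2 - 1*(-4))*((4 + h)*(-4)) + 1) = -479*((2 - 1*(-4))*((4 - 3/2)*(-4)) + 1) = -479*((2 + 4)*((5/2)*(-4)) + 1) = -479*(6*(-10) + 1) = -479*(-60 + 1) = -479*(-59) = 28261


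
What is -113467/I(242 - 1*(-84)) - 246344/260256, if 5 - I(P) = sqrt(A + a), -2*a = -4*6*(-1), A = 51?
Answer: 9228055559/227724 + 113467*sqrt(39)/14 ≈ 91137.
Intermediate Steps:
a = -12 (a = -(-4*6)*(-1)/2 = -(-12)*(-1) = -1/2*24 = -12)
I(P) = 5 - sqrt(39) (I(P) = 5 - sqrt(51 - 12) = 5 - sqrt(39))
-113467/I(242 - 1*(-84)) - 246344/260256 = -113467/(5 - sqrt(39)) - 246344/260256 = -113467/(5 - sqrt(39)) - 246344*1/260256 = -113467/(5 - sqrt(39)) - 30793/32532 = -30793/32532 - 113467/(5 - sqrt(39))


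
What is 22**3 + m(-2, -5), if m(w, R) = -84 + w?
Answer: 10562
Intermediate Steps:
22**3 + m(-2, -5) = 22**3 + (-84 - 2) = 10648 - 86 = 10562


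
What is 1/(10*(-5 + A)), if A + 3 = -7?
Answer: -1/150 ≈ -0.0066667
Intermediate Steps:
A = -10 (A = -3 - 7 = -10)
1/(10*(-5 + A)) = 1/(10*(-5 - 10)) = 1/(10*(-15)) = 1/(-150) = -1/150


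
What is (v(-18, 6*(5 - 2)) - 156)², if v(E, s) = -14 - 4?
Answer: 30276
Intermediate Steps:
v(E, s) = -18
(v(-18, 6*(5 - 2)) - 156)² = (-18 - 156)² = (-174)² = 30276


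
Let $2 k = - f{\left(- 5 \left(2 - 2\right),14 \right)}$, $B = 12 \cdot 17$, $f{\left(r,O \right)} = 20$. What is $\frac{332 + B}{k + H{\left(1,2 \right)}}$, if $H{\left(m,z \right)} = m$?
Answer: $- \frac{536}{9} \approx -59.556$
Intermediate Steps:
$B = 204$
$k = -10$ ($k = \frac{\left(-1\right) 20}{2} = \frac{1}{2} \left(-20\right) = -10$)
$\frac{332 + B}{k + H{\left(1,2 \right)}} = \frac{332 + 204}{-10 + 1} = \frac{536}{-9} = 536 \left(- \frac{1}{9}\right) = - \frac{536}{9}$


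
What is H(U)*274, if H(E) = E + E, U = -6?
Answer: -3288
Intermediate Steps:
H(E) = 2*E
H(U)*274 = (2*(-6))*274 = -12*274 = -3288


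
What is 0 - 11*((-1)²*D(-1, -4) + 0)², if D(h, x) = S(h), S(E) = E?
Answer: -11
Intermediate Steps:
D(h, x) = h
0 - 11*((-1)²*D(-1, -4) + 0)² = 0 - 11*((-1)²*(-1) + 0)² = 0 - 11*(1*(-1) + 0)² = 0 - 11*(-1 + 0)² = 0 - 11*(-1)² = 0 - 11*1 = 0 - 11 = -11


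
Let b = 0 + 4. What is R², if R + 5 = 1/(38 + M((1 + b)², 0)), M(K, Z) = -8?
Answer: 22201/900 ≈ 24.668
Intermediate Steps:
b = 4
R = -149/30 (R = -5 + 1/(38 - 8) = -5 + 1/30 = -149/30 ≈ -4.9667)
R² = (-149/30)² = 22201/900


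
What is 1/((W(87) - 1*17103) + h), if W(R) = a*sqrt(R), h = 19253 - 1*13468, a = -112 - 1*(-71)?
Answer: -11318/127950877 + 41*sqrt(87)/127950877 ≈ -8.5467e-5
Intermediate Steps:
a = -41 (a = -112 + 71 = -41)
h = 5785 (h = 19253 - 13468 = 5785)
W(R) = -41*sqrt(R)
1/((W(87) - 1*17103) + h) = 1/((-41*sqrt(87) - 1*17103) + 5785) = 1/((-41*sqrt(87) - 17103) + 5785) = 1/((-17103 - 41*sqrt(87)) + 5785) = 1/(-11318 - 41*sqrt(87))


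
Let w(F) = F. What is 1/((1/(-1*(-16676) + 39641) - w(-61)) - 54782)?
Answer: -56317/3081722556 ≈ -1.8275e-5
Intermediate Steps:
1/((1/(-1*(-16676) + 39641) - w(-61)) - 54782) = 1/((1/(-1*(-16676) + 39641) - 1*(-61)) - 54782) = 1/((1/(16676 + 39641) + 61) - 54782) = 1/((1/56317 + 61) - 54782) = 1/(3435338/56317 - 54782) = 1/(-3081722556/56317) = -56317/3081722556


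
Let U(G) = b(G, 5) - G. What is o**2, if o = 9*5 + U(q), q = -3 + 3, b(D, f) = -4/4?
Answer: 1936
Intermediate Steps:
b(D, f) = -1 (b(D, f) = -4*1/4 = -1)
q = 0
U(G) = -1 - G
o = 44 (o = 9*5 + (-1 - 1*0) = 45 + (-1 + 0) = 45 - 1 = 44)
o**2 = 44**2 = 1936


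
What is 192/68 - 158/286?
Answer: 5521/2431 ≈ 2.2711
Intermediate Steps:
192/68 - 158/286 = 192*(1/68) - 158*1/286 = 48/17 - 79/143 = 5521/2431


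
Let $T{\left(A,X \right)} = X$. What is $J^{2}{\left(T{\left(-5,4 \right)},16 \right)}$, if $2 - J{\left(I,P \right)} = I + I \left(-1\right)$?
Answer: $4$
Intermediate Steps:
$J{\left(I,P \right)} = 2$ ($J{\left(I,P \right)} = 2 - \left(I + I \left(-1\right)\right) = 2 - \left(I - I\right) = 2 - 0 = 2 + 0 = 2$)
$J^{2}{\left(T{\left(-5,4 \right)},16 \right)} = 2^{2} = 4$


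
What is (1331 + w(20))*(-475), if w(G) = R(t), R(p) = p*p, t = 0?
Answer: -632225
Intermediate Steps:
R(p) = p²
w(G) = 0 (w(G) = 0² = 0)
(1331 + w(20))*(-475) = (1331 + 0)*(-475) = 1331*(-475) = -632225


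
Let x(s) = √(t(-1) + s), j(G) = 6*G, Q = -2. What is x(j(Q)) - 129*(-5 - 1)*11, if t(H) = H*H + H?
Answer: 8514 + 2*I*√3 ≈ 8514.0 + 3.4641*I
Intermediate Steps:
t(H) = H + H² (t(H) = H² + H = H + H²)
x(s) = √s (x(s) = √(-(1 - 1) + s) = √(-1*0 + s) = √(0 + s) = √s)
x(j(Q)) - 129*(-5 - 1)*11 = √(6*(-2)) - 129*(-5 - 1)*11 = √(-12) - (-774)*11 = 2*I*√3 - 129*(-66) = 2*I*√3 + 8514 = 8514 + 2*I*√3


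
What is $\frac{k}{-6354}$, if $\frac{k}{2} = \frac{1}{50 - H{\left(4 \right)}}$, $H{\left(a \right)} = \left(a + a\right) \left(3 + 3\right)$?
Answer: $- \frac{1}{6354} \approx -0.00015738$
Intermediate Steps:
$H{\left(a \right)} = 12 a$ ($H{\left(a \right)} = 2 a 6 = 12 a$)
$k = 1$ ($k = \frac{2}{50 - 12 \cdot 4} = \frac{2}{50 - 48} = \frac{2}{2} = 2 \cdot \frac{1}{2} = 1$)
$\frac{k}{-6354} = 1 \frac{1}{-6354} = 1 \left(- \frac{1}{6354}\right) = - \frac{1}{6354}$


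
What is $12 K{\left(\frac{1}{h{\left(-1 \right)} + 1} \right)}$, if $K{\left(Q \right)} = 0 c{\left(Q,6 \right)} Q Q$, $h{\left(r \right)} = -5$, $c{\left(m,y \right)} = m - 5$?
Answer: $0$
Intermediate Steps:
$c{\left(m,y \right)} = -5 + m$
$K{\left(Q \right)} = 0$ ($K{\left(Q \right)} = 0 \left(-5 + Q\right) Q Q = 0 Q^{2} = 0$)
$12 K{\left(\frac{1}{h{\left(-1 \right)} + 1} \right)} = 12 \cdot 0 = 0$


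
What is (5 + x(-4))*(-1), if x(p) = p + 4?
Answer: -5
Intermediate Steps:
x(p) = 4 + p
(5 + x(-4))*(-1) = (5 + (4 - 4))*(-1) = (5 + 0)*(-1) = 5*(-1) = -5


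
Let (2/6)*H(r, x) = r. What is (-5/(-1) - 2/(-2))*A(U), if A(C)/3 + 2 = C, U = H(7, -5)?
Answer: 342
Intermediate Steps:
H(r, x) = 3*r
U = 21 (U = 3*7 = 21)
A(C) = -6 + 3*C
(-5/(-1) - 2/(-2))*A(U) = (-5/(-1) - 2/(-2))*(-6 + 3*21) = (-5*(-1) - 2*(-½))*(-6 + 63) = (5 + 1)*57 = 6*57 = 342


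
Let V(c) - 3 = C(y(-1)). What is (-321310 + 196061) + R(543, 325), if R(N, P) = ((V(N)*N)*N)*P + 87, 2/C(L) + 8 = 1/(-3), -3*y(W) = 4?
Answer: 264354391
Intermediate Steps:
y(W) = -4/3 (y(W) = -⅓*4 = -4/3)
C(L) = -6/25 (C(L) = 2/(-8 + 1/(-3)) = 2/(-8 - ⅓) = 2/(-25/3) = 2*(-3/25) = -6/25)
V(c) = 69/25 (V(c) = 3 - 6/25 = 69/25)
R(N, P) = 87 + 69*P*N²/25 (R(N, P) = ((69*N/25)*N)*P + 87 = (69*N²/25)*P + 87 = 69*P*N²/25 + 87 = 87 + 69*P*N²/25)
(-321310 + 196061) + R(543, 325) = (-321310 + 196061) + (87 + (69/25)*325*543²) = -125249 + (87 + (69/25)*325*294849) = -125249 + (87 + 264479553) = -125249 + 264479640 = 264354391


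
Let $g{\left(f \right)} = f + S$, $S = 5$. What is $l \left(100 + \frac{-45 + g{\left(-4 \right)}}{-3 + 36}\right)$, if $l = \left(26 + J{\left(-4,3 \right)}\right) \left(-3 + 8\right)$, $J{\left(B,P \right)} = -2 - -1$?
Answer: $\frac{37000}{3} \approx 12333.0$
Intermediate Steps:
$J{\left(B,P \right)} = -1$ ($J{\left(B,P \right)} = -2 + 1 = -1$)
$g{\left(f \right)} = 5 + f$ ($g{\left(f \right)} = f + 5 = 5 + f$)
$l = 125$ ($l = \left(26 - 1\right) \left(-3 + 8\right) = 25 \cdot 5 = 125$)
$l \left(100 + \frac{-45 + g{\left(-4 \right)}}{-3 + 36}\right) = 125 \left(100 + \frac{-45 + \left(5 - 4\right)}{-3 + 36}\right) = 125 \left(100 + \frac{-45 + 1}{33}\right) = 125 \left(100 - \frac{4}{3}\right) = 125 \cdot \frac{296}{3} = \frac{37000}{3}$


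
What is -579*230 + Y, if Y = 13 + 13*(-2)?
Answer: -133183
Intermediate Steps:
Y = -13 (Y = 13 - 26 = -13)
-579*230 + Y = -579*230 - 13 = -133170 - 13 = -133183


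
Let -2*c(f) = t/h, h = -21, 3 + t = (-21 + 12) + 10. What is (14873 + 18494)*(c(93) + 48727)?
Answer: 34143316622/21 ≈ 1.6259e+9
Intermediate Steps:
t = -2 (t = -3 + ((-21 + 12) + 10) = -3 + (-9 + 10) = -3 + 1 = -2)
c(f) = -1/21 (c(f) = -(-1)/(-21) = -(-1)*(-1)/21 = -1/2*2/21 = -1/21)
(14873 + 18494)*(c(93) + 48727) = (14873 + 18494)*(-1/21 + 48727) = 33367*(1023266/21) = 34143316622/21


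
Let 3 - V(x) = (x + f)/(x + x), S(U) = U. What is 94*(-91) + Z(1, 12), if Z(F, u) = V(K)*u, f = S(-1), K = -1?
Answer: -8530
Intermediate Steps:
f = -1
V(x) = 3 - (-1 + x)/(2*x) (V(x) = 3 - (x - 1)/(x + x) = 3 - (-1 + x)/(2*x))
Z(F, u) = 2*u (Z(F, u) = ((½)*(1 + 5*(-1))/(-1))*u = ((½)*(-1)*(1 - 5))*u = ((½)*(-1)*(-4))*u = 2*u)
94*(-91) + Z(1, 12) = 94*(-91) + 2*12 = -8554 + 24 = -8530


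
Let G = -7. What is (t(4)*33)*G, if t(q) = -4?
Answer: 924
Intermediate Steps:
(t(4)*33)*G = -4*33*(-7) = -132*(-7) = 924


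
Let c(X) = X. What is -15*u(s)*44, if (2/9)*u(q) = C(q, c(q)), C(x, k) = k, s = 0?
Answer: 0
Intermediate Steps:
u(q) = 9*q/2
-15*u(s)*44 = -135*0/2*44 = -15*0*44 = 0*44 = 0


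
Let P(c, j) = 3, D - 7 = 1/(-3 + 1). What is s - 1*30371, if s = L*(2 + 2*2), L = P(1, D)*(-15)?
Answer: -30641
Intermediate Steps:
D = 13/2 (D = 7 + 1/(-3 + 1) = 7 + 1/(-2) = 7 - ½ = 13/2 ≈ 6.5000)
L = -45 (L = 3*(-15) = -45)
s = -270 (s = -45*(2 + 2*2) = -45*(2 + 4) = -45*6 = -270)
s - 1*30371 = -270 - 1*30371 = -270 - 30371 = -30641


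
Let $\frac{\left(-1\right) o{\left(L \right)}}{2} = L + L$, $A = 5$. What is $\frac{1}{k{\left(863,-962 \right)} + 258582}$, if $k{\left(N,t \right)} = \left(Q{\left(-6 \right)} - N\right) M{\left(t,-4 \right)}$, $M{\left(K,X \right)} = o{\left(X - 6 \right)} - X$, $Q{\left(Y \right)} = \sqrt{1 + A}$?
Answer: $\frac{110305}{24334380242} - \frac{11 \sqrt{6}}{12167190121} \approx 4.5307 \cdot 10^{-6}$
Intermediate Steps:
$o{\left(L \right)} = - 4 L$ ($o{\left(L \right)} = - 2 \left(L + L\right) = - 2 \cdot 2 L = - 4 L$)
$Q{\left(Y \right)} = \sqrt{6}$ ($Q{\left(Y \right)} = \sqrt{1 + 5} = \sqrt{6}$)
$M{\left(K,X \right)} = 24 - 5 X$ ($M{\left(K,X \right)} = - 4 \left(X - 6\right) - X = - 4 \left(-6 + X\right) - X = \left(24 - 4 X\right) - X = 24 - 5 X$)
$k{\left(N,t \right)} = - 44 N + 44 \sqrt{6}$ ($k{\left(N,t \right)} = \left(\sqrt{6} - N\right) \left(24 - -20\right) = \left(\sqrt{6} - N\right) \left(24 + 20\right) = \left(\sqrt{6} - N\right) 44 = - 44 N + 44 \sqrt{6}$)
$\frac{1}{k{\left(863,-962 \right)} + 258582} = \frac{1}{\left(\left(-44\right) 863 + 44 \sqrt{6}\right) + 258582} = \frac{1}{\left(-37972 + 44 \sqrt{6}\right) + 258582} = \frac{1}{220610 + 44 \sqrt{6}}$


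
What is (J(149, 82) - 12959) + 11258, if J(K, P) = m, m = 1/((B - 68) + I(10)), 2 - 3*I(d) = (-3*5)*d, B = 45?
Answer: -141180/83 ≈ -1701.0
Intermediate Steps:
I(d) = 2/3 + 5*d (I(d) = 2/3 - (-3*5)*d/3 = 2/3 - (-5)*d = 2/3 + 5*d)
m = 3/83 (m = 1/((45 - 68) + (2/3 + 5*10)) = 1/(-23 + (2/3 + 50)) = 1/(-23 + 152/3) = 1/(83/3) = 3/83 ≈ 0.036145)
J(K, P) = 3/83
(J(149, 82) - 12959) + 11258 = (3/83 - 12959) + 11258 = -1075594/83 + 11258 = -141180/83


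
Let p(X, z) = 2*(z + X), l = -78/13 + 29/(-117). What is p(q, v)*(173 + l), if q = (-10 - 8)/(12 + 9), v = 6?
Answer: 156080/91 ≈ 1715.2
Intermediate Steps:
l = -731/117 (l = -78*1/13 + 29*(-1/117) = -6 - 29/117 = -731/117 ≈ -6.2479)
q = -6/7 (q = -18/21 = -18*1/21 = -6/7 ≈ -0.85714)
p(X, z) = 2*X + 2*z (p(X, z) = 2*(X + z) = 2*X + 2*z)
p(q, v)*(173 + l) = (2*(-6/7) + 2*6)*(173 - 731/117) = (-12/7 + 12)*(19510/117) = (72/7)*(19510/117) = 156080/91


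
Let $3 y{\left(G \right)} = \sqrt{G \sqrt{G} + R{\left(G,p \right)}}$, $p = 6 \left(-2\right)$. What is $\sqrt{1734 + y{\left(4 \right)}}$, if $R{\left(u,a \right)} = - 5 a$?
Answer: $\frac{\sqrt{15606 + 6 \sqrt{17}}}{3} \approx 41.674$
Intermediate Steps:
$p = -12$
$y{\left(G \right)} = \frac{\sqrt{60 + G^{\frac{3}{2}}}}{3}$ ($y{\left(G \right)} = \frac{\sqrt{G \sqrt{G} - -60}}{3} = \frac{\sqrt{G^{\frac{3}{2}} + 60}}{3} = \frac{\sqrt{60 + G^{\frac{3}{2}}}}{3}$)
$\sqrt{1734 + y{\left(4 \right)}} = \sqrt{1734 + \frac{\sqrt{60 + 4^{\frac{3}{2}}}}{3}} = \sqrt{1734 + \frac{\sqrt{60 + 8}}{3}} = \sqrt{1734 + \frac{\sqrt{68}}{3}} = \sqrt{1734 + \frac{2 \sqrt{17}}{3}}$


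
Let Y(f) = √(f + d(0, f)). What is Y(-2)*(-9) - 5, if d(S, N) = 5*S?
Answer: -5 - 9*I*√2 ≈ -5.0 - 12.728*I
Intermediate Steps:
Y(f) = √f (Y(f) = √(f + 5*0) = √(f + 0) = √f)
Y(-2)*(-9) - 5 = √(-2)*(-9) - 5 = (I*√2)*(-9) - 5 = -9*I*√2 - 5 = -5 - 9*I*√2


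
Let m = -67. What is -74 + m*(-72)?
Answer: 4750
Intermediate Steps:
-74 + m*(-72) = -74 - 67*(-72) = -74 + 4824 = 4750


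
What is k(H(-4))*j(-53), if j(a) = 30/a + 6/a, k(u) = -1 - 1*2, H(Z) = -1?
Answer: 108/53 ≈ 2.0377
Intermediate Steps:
k(u) = -3 (k(u) = -1 - 2 = -3)
j(a) = 36/a
k(H(-4))*j(-53) = -108/(-53) = -108*(-1)/53 = -3*(-36/53) = 108/53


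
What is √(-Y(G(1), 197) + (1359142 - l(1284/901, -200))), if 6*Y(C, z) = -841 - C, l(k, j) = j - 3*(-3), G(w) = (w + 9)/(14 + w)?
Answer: √48941038/6 ≈ 1166.0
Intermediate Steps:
G(w) = (9 + w)/(14 + w)
l(k, j) = 9 + j (l(k, j) = j + 9 = 9 + j)
Y(C, z) = -841/6 - C/6 (Y(C, z) = (-841 - C)/6 = -841/6 - C/6)
√(-Y(G(1), 197) + (1359142 - l(1284/901, -200))) = √(-(-841/6 - (9 + 1)/(6*(14 + 1))) + (1359142 - (9 - 200))) = √(-(-841/6 - 10/(6*15)) + (1359142 - 1*(-191))) = √(-(-841/6 - 10/90) + (1359142 + 191)) = √(-(-841/6 - ⅙*⅔) + 1359333) = √(-(-841/6 - ⅑) + 1359333) = √(-1*(-2525/18) + 1359333) = √(2525/18 + 1359333) = √(24470519/18) = √48941038/6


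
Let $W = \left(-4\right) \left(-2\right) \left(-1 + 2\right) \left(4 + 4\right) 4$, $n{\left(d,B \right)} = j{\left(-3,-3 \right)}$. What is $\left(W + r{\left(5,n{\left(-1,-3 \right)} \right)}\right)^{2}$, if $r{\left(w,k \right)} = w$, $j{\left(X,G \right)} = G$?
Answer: $68121$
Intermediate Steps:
$n{\left(d,B \right)} = -3$
$W = 256$ ($W = 8 \cdot 1 \cdot 8 \cdot 4 = 8 \cdot 8 \cdot 4 = 64 \cdot 4 = 256$)
$\left(W + r{\left(5,n{\left(-1,-3 \right)} \right)}\right)^{2} = \left(256 + 5\right)^{2} = 261^{2} = 68121$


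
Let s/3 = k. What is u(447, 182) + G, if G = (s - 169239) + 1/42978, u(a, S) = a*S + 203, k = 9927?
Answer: -2488469177/42978 ≈ -57901.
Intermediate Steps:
s = 29781 (s = 3*9927 = 29781)
u(a, S) = 203 + S*a (u(a, S) = S*a + 203 = 203 + S*a)
G = -5993625923/42978 (G = (29781 - 169239) + 1/42978 = -139458 + 1/42978 = -5993625923/42978 ≈ -1.3946e+5)
u(447, 182) + G = (203 + 182*447) - 5993625923/42978 = (203 + 81354) - 5993625923/42978 = 81557 - 5993625923/42978 = -2488469177/42978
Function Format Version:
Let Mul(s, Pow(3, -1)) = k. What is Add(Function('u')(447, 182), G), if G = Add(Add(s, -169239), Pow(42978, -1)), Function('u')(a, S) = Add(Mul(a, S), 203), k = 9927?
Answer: Rational(-2488469177, 42978) ≈ -57901.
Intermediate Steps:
s = 29781 (s = Mul(3, 9927) = 29781)
Function('u')(a, S) = Add(203, Mul(S, a)) (Function('u')(a, S) = Add(Mul(S, a), 203) = Add(203, Mul(S, a)))
G = Rational(-5993625923, 42978) (G = Add(Add(29781, -169239), Pow(42978, -1)) = Add(-139458, Rational(1, 42978)) = Rational(-5993625923, 42978) ≈ -1.3946e+5)
Add(Function('u')(447, 182), G) = Add(Add(203, Mul(182, 447)), Rational(-5993625923, 42978)) = Add(Add(203, 81354), Rational(-5993625923, 42978)) = Add(81557, Rational(-5993625923, 42978)) = Rational(-2488469177, 42978)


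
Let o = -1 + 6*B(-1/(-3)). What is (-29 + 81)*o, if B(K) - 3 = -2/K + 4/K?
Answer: 2756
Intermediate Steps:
B(K) = 3 + 2/K (B(K) = 3 + (-2/K + 4/K) = 3 + 2/K)
o = 53 (o = -1 + 6*(3 + 2/((-1/(-3)))) = -1 + 6*(3 + 2/((-1*(-⅓)))) = -1 + 6*(3 + 2/(⅓)) = -1 + 6*(3 + 2*3) = -1 + 6*(3 + 6) = -1 + 6*9 = -1 + 54 = 53)
(-29 + 81)*o = (-29 + 81)*53 = 52*53 = 2756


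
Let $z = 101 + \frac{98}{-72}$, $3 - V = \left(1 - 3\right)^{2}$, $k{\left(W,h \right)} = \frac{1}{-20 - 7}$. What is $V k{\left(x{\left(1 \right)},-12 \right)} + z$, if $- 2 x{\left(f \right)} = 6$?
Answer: $\frac{10765}{108} \approx 99.676$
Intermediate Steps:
$x{\left(f \right)} = -3$ ($x{\left(f \right)} = \left(- \frac{1}{2}\right) 6 = -3$)
$k{\left(W,h \right)} = - \frac{1}{27}$ ($k{\left(W,h \right)} = \frac{1}{-27} = - \frac{1}{27}$)
$V = -1$ ($V = 3 - \left(1 - 3\right)^{2} = 3 - \left(-2\right)^{2} = 3 - 4 = -1$)
$z = \frac{3587}{36}$ ($z = 101 + 98 \left(- \frac{1}{72}\right) = 101 - \frac{49}{36} = \frac{3587}{36} \approx 99.639$)
$V k{\left(x{\left(1 \right)},-12 \right)} + z = \left(-1\right) \left(- \frac{1}{27}\right) + \frac{3587}{36} = \frac{1}{27} + \frac{3587}{36} = \frac{10765}{108}$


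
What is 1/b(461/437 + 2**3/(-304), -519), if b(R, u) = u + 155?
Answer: -1/364 ≈ -0.0027473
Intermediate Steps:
b(R, u) = 155 + u
1/b(461/437 + 2**3/(-304), -519) = 1/(155 - 519) = 1/(-364) = -1/364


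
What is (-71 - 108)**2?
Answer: 32041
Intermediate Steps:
(-71 - 108)**2 = (-179)**2 = 32041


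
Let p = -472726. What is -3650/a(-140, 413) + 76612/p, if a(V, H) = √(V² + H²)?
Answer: -358/2209 - 3650*√3881/27167 ≈ -8.5320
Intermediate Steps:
a(V, H) = √(H² + V²)
-3650/a(-140, 413) + 76612/p = -3650/√(413² + (-140)²) + 76612/(-472726) = -3650/√(170569 + 19600) + 76612*(-1/472726) = -3650*√3881/27167 - 358/2209 = -358/2209 - 3650*√3881/27167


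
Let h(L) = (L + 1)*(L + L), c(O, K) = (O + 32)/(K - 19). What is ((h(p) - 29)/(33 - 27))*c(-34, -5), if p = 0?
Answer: -29/72 ≈ -0.40278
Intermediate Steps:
c(O, K) = (32 + O)/(-19 + K)
h(L) = 2*L*(1 + L) (h(L) = (1 + L)*(2*L) = 2*L*(1 + L))
((h(p) - 29)/(33 - 27))*c(-34, -5) = ((2*0*(1 + 0) - 29)/(33 - 27))*((32 - 34)/(-19 - 5)) = ((2*0*1 - 29)/6)*(-2/(-24)) = ((0 - 29)*(⅙))*(-1/24*(-2)) = -29*⅙*(1/12) = -29/6*1/12 = -29/72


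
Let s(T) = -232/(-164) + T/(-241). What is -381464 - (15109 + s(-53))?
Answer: -3918553964/9881 ≈ -3.9657e+5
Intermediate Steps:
s(T) = 58/41 - T/241 (s(T) = -232*(-1/164) + T*(-1/241) = 58/41 - T/241)
-381464 - (15109 + s(-53)) = -381464 - (15109 + (58/41 - 1/241*(-53))) = -381464 - (15109 + (58/41 + 53/241)) = -381464 - (15109 + 16151/9881) = -381464 - 1*149308180/9881 = -381464 - 149308180/9881 = -3918553964/9881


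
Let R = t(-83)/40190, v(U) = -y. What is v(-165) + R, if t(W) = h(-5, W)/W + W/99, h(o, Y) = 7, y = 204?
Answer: -33684609251/165120615 ≈ -204.00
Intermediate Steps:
t(W) = 7/W + W/99
v(U) = -204 (v(U) = -1*204 = -204)
R = -3791/165120615 (R = (7/(-83) + (1/99)*(-83))/40190 = (7*(-1/83) - 83/99)*(1/40190) = (-7/83 - 83/99)*(1/40190) = -7582/8217*1/40190 = -3791/165120615 ≈ -2.2959e-5)
v(-165) + R = -204 - 3791/165120615 = -33684609251/165120615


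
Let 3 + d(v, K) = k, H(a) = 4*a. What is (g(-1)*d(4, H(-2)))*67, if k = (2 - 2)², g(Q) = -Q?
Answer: -201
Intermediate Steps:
k = 0 (k = 0² = 0)
d(v, K) = -3 (d(v, K) = -3 + 0 = -3)
(g(-1)*d(4, H(-2)))*67 = (-1*(-1)*(-3))*67 = (1*(-3))*67 = -3*67 = -201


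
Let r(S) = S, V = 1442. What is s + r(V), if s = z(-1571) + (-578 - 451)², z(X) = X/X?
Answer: 1060284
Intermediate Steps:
z(X) = 1
s = 1058842 (s = 1 + (-578 - 451)² = 1 + (-1029)² = 1 + 1058841 = 1058842)
s + r(V) = 1058842 + 1442 = 1060284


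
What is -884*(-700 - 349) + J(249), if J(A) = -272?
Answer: 927044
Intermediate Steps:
-884*(-700 - 349) + J(249) = -884*(-700 - 349) - 272 = -884*(-1049) - 272 = 927316 - 272 = 927044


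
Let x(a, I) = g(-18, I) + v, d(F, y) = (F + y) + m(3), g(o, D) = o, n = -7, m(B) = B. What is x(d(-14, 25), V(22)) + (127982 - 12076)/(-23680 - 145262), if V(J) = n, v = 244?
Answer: 19032493/84471 ≈ 225.31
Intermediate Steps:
V(J) = -7
d(F, y) = 3 + F + y (d(F, y) = (F + y) + 3 = 3 + F + y)
x(a, I) = 226 (x(a, I) = -18 + 244 = 226)
x(d(-14, 25), V(22)) + (127982 - 12076)/(-23680 - 145262) = 226 + (127982 - 12076)/(-23680 - 145262) = 226 + 115906/(-168942) = 226 + 115906*(-1/168942) = 226 - 57953/84471 = 19032493/84471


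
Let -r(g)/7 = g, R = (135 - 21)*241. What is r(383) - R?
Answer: -30155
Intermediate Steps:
R = 27474 (R = 114*241 = 27474)
r(g) = -7*g
r(383) - R = -7*383 - 1*27474 = -2681 - 27474 = -30155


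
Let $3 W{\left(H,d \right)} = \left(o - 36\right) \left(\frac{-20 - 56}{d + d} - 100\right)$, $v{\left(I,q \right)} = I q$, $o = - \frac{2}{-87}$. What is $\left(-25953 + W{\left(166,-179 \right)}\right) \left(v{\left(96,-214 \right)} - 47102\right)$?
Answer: $\frac{26079565694654}{15573} \approx 1.6747 \cdot 10^{9}$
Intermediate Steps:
$o = \frac{2}{87}$ ($o = \left(-2\right) \left(- \frac{1}{87}\right) = \frac{2}{87} \approx 0.022988$)
$W{\left(H,d \right)} = \frac{313000}{261} + \frac{118940}{261 d}$ ($W{\left(H,d \right)} = \frac{\left(\frac{2}{87} - 36\right) \left(\frac{-20 - 56}{d + d} - 100\right)}{3} = \frac{\left(- \frac{3130}{87}\right) \left(- \frac{76}{2 d} - 100\right)}{3} = \frac{\left(- \frac{3130}{87}\right) \left(- 76 \frac{1}{2 d} - 100\right)}{3} = \frac{\left(- \frac{3130}{87}\right) \left(- \frac{38}{d} - 100\right)}{3} = \frac{\left(- \frac{3130}{87}\right) \left(-100 - \frac{38}{d}\right)}{3} = \frac{\frac{313000}{87} + \frac{118940}{87 d}}{3} = \frac{313000}{261} + \frac{118940}{261 d}$)
$\left(-25953 + W{\left(166,-179 \right)}\right) \left(v{\left(96,-214 \right)} - 47102\right) = \left(-25953 + \frac{6260 \left(19 + 50 \left(-179\right)\right)}{261 \left(-179\right)}\right) \left(96 \left(-214\right) - 47102\right) = \left(-25953 + \frac{6260}{261} \left(- \frac{1}{179}\right) \left(19 - 8950\right)\right) \left(-20544 - 47102\right) = \left(-25953 + \frac{6260}{261} \left(- \frac{1}{179}\right) \left(-8931\right)\right) \left(-67646\right) = \left(-25953 + \frac{18636020}{15573}\right) \left(-67646\right) = \left(- \frac{385530049}{15573}\right) \left(-67646\right) = \frac{26079565694654}{15573}$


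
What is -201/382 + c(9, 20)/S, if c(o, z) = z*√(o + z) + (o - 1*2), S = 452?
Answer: -44089/86332 + 5*√29/113 ≈ -0.27241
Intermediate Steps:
c(o, z) = -2 + o + z*√(o + z) (c(o, z) = z*√(o + z) + (o - 2) = z*√(o + z) + (-2 + o) = -2 + o + z*√(o + z))
-201/382 + c(9, 20)/S = -201/382 + (-2 + 9 + 20*√(9 + 20))/452 = -201*1/382 + (-2 + 9 + 20*√29)*(1/452) = -201/382 + (7 + 20*√29)*(1/452) = -201/382 + (7/452 + 5*√29/113) = -44089/86332 + 5*√29/113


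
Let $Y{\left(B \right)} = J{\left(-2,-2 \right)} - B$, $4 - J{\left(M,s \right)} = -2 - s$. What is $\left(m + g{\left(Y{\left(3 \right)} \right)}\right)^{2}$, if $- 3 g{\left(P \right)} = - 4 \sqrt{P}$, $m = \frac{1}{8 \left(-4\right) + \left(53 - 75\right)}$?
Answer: $\frac{5041}{2916} \approx 1.7287$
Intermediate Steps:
$J{\left(M,s \right)} = 6 + s$ ($J{\left(M,s \right)} = 4 - \left(-2 - s\right) = 4 + \left(2 + s\right) = 6 + s$)
$m = - \frac{1}{54}$ ($m = \frac{1}{-32 - 22} = \frac{1}{-54} = - \frac{1}{54} \approx -0.018519$)
$Y{\left(B \right)} = 4 - B$ ($Y{\left(B \right)} = \left(6 - 2\right) - B = 4 - B$)
$g{\left(P \right)} = \frac{4 \sqrt{P}}{3}$ ($g{\left(P \right)} = - \frac{\left(-4\right) \sqrt{P}}{3} = \frac{4 \sqrt{P}}{3}$)
$\left(m + g{\left(Y{\left(3 \right)} \right)}\right)^{2} = \left(- \frac{1}{54} + \frac{4 \sqrt{4 - 3}}{3}\right)^{2} = \left(- \frac{1}{54} + \frac{4 \sqrt{1}}{3}\right)^{2} = \left(- \frac{1}{54} + \frac{4}{3} \cdot 1\right)^{2} = \left(- \frac{1}{54} + \frac{4}{3}\right)^{2} = \left(\frac{71}{54}\right)^{2} = \frac{5041}{2916}$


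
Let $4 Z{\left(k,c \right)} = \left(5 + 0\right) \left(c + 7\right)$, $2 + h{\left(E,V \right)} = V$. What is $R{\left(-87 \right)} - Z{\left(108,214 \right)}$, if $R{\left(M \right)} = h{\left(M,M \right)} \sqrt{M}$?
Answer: $- \frac{1105}{4} - 89 i \sqrt{87} \approx -276.25 - 830.14 i$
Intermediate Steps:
$h{\left(E,V \right)} = -2 + V$
$Z{\left(k,c \right)} = \frac{35}{4} + \frac{5 c}{4}$ ($Z{\left(k,c \right)} = \frac{\left(5 + 0\right) \left(c + 7\right)}{4} = \frac{5 \left(7 + c\right)}{4} = \frac{35 + 5 c}{4} = \frac{35}{4} + \frac{5 c}{4}$)
$R{\left(M \right)} = \sqrt{M} \left(-2 + M\right)$ ($R{\left(M \right)} = \left(-2 + M\right) \sqrt{M} = \sqrt{M} \left(-2 + M\right)$)
$R{\left(-87 \right)} - Z{\left(108,214 \right)} = \sqrt{-87} \left(-2 - 87\right) - \left(\frac{35}{4} + \frac{5}{4} \cdot 214\right) = i \sqrt{87} \left(-89\right) - \left(\frac{35}{4} + \frac{535}{2}\right) = - 89 i \sqrt{87} - \frac{1105}{4} = - \frac{1105}{4} - 89 i \sqrt{87}$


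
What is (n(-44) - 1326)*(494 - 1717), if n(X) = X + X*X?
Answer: -692218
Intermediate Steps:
n(X) = X + X**2
(n(-44) - 1326)*(494 - 1717) = (-44*(1 - 44) - 1326)*(494 - 1717) = (-44*(-43) - 1326)*(-1223) = (1892 - 1326)*(-1223) = 566*(-1223) = -692218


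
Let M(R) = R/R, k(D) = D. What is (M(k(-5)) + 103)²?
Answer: 10816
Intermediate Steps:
M(R) = 1
(M(k(-5)) + 103)² = (1 + 103)² = 104² = 10816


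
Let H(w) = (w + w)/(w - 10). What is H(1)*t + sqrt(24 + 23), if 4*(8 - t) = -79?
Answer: -37/6 + sqrt(47) ≈ 0.68899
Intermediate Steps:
t = 111/4 (t = 8 - 1/4*(-79) = 8 + 79/4 = 111/4 ≈ 27.750)
H(w) = 2*w/(-10 + w) (H(w) = (2*w)/(-10 + w) = 2*w/(-10 + w))
H(1)*t + sqrt(24 + 23) = (2*1/(-10 + 1))*(111/4) + sqrt(24 + 23) = (2*1/(-9))*(111/4) + sqrt(47) = (2*1*(-1/9))*(111/4) + sqrt(47) = -2/9*111/4 + sqrt(47) = -37/6 + sqrt(47)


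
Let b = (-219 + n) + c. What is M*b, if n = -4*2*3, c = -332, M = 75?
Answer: -43125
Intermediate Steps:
n = -24 (n = -8*3 = -24)
b = -575 (b = (-219 - 24) - 332 = -243 - 332 = -575)
M*b = 75*(-575) = -43125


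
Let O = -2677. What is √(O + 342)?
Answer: I*√2335 ≈ 48.322*I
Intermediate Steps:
√(O + 342) = √(-2677 + 342) = √(-2335) = I*√2335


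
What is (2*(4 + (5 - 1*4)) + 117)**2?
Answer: 16129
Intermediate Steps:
(2*(4 + (5 - 1*4)) + 117)**2 = (2*(4 + (5 - 4)) + 117)**2 = (2*(4 + 1) + 117)**2 = (2*5 + 117)**2 = (10 + 117)**2 = 127**2 = 16129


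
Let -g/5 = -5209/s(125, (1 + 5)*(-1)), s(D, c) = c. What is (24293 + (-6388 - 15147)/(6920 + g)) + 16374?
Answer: 125838523/3095 ≈ 40659.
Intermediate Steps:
g = -26045/6 (g = -(-26045)/((1 + 5)*(-1)) = -(-26045)/(6*(-1)) = -(-26045)/(-6) = -(-26045)*(-1)/6 = -5*5209/6 = -26045/6 ≈ -4340.8)
(24293 + (-6388 - 15147)/(6920 + g)) + 16374 = (24293 + (-6388 - 15147)/(6920 - 26045/6)) + 16374 = (24293 - 21535/15475/6) + 16374 = (24293 - 21535*6/15475) + 16374 = (24293 - 25842/3095) + 16374 = 75160993/3095 + 16374 = 125838523/3095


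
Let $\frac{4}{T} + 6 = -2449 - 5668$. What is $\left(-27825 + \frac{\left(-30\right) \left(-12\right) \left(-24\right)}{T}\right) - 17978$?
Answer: $17499877$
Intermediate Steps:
$T = - \frac{4}{8123}$ ($T = \frac{4}{-6 - 8117} = \frac{4}{-8123} = 4 \left(- \frac{1}{8123}\right) = - \frac{4}{8123} \approx -0.00049243$)
$\left(-27825 + \frac{\left(-30\right) \left(-12\right) \left(-24\right)}{T}\right) - 17978 = \left(-27825 + \frac{\left(-30\right) \left(-12\right) \left(-24\right)}{- \frac{4}{8123}}\right) - 17978 = \left(-27825 + 360 \left(-24\right) \left(- \frac{8123}{4}\right)\right) - 17978 = \left(-27825 - -17545680\right) - 17978 = \left(-27825 + 17545680\right) - 17978 = 17517855 - 17978 = 17499877$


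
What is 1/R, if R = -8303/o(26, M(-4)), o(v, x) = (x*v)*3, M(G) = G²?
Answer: -1248/8303 ≈ -0.15031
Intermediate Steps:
o(v, x) = 3*v*x (o(v, x) = (v*x)*3 = 3*v*x)
R = -8303/1248 (R = -8303/(3*26*(-4)²) = -8303/(3*26*16) = -8303/1248 ≈ -6.6530)
1/R = 1/(-8303/1248) = -1248/8303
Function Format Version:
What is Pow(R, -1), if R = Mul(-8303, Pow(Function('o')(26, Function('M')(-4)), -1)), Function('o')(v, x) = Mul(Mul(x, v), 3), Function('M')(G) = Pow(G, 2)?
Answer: Rational(-1248, 8303) ≈ -0.15031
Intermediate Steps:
Function('o')(v, x) = Mul(3, v, x) (Function('o')(v, x) = Mul(Mul(v, x), 3) = Mul(3, v, x))
R = Rational(-8303, 1248) (R = Mul(-8303, Pow(Mul(3, 26, Pow(-4, 2)), -1)) = Mul(-8303, Pow(Mul(3, 26, 16), -1)) = Mul(-8303, Pow(1248, -1)) = Mul(-8303, Rational(1, 1248)) = Rational(-8303, 1248) ≈ -6.6530)
Pow(R, -1) = Pow(Rational(-8303, 1248), -1) = Rational(-1248, 8303)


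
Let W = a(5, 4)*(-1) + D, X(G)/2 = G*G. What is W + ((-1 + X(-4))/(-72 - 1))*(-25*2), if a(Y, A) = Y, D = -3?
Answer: 966/73 ≈ 13.233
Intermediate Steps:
X(G) = 2*G² (X(G) = 2*(G*G) = 2*G²)
W = -8 (W = 5*(-1) - 3 = -5 - 3 = -8)
W + ((-1 + X(-4))/(-72 - 1))*(-25*2) = -8 + ((-1 + 2*(-4)²)/(-72 - 1))*(-25*2) = -8 + ((-1 + 2*16)/(-73))*(-50) = -8 + ((-1 + 32)*(-1/73))*(-50) = -8 + (31*(-1/73))*(-50) = -8 - 31/73*(-50) = -8 + 1550/73 = 966/73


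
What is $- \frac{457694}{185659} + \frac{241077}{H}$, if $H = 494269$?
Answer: $- \frac{181465840943}{91765488271} \approx -1.9775$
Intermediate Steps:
$- \frac{457694}{185659} + \frac{241077}{H} = - \frac{457694}{185659} + \frac{241077}{494269} = - \frac{181465840943}{91765488271}$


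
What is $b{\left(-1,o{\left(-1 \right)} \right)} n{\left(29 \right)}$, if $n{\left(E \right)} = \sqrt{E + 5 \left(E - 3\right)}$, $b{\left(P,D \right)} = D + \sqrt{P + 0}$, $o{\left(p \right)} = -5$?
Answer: $\sqrt{159} \left(-5 + i\right) \approx -63.048 + 12.61 i$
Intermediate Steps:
$b{\left(P,D \right)} = D + \sqrt{P}$
$n{\left(E \right)} = \sqrt{-15 + 6 E}$ ($n{\left(E \right)} = \sqrt{E + 5 \left(-3 + E\right)} = \sqrt{E + \left(-15 + 5 E\right)} = \sqrt{-15 + 6 E}$)
$b{\left(-1,o{\left(-1 \right)} \right)} n{\left(29 \right)} = \left(-5 + \sqrt{-1}\right) \sqrt{-15 + 6 \cdot 29} = \left(-5 + i\right) \sqrt{-15 + 174} = \left(-5 + i\right) \sqrt{159} = \sqrt{159} \left(-5 + i\right)$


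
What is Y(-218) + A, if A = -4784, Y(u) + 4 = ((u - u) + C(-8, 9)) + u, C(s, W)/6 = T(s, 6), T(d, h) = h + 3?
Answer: -4952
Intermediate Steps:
T(d, h) = 3 + h
C(s, W) = 54 (C(s, W) = 6*(3 + 6) = 6*9 = 54)
Y(u) = 50 + u (Y(u) = -4 + (((u - u) + 54) + u) = -4 + ((0 + 54) + u) = -4 + (54 + u) = 50 + u)
Y(-218) + A = (50 - 218) - 4784 = -168 - 4784 = -4952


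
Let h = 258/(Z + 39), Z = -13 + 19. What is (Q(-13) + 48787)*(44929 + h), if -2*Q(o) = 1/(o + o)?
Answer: 341988145085/156 ≈ 2.1922e+9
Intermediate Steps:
Q(o) = -1/(4*o) (Q(o) = -1/(2*(o + o)) = -1/(2*o)/2 = -1/(4*o))
Z = 6
h = 86/15 (h = 258/(6 + 39) = 258/45 = (1/45)*258 = 86/15 ≈ 5.7333)
(Q(-13) + 48787)*(44929 + h) = (-1/4/(-13) + 48787)*(44929 + 86/15) = (-1/4*(-1/13) + 48787)*(674021/15) = (1/52 + 48787)*(674021/15) = (2536925/52)*(674021/15) = 341988145085/156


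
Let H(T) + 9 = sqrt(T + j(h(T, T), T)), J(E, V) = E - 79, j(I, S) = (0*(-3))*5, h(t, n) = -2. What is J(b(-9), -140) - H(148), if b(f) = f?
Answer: -79 - 2*sqrt(37) ≈ -91.166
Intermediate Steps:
j(I, S) = 0 (j(I, S) = 0*5 = 0)
J(E, V) = -79 + E
H(T) = -9 + sqrt(T) (H(T) = -9 + sqrt(T + 0) = -9 + sqrt(T))
J(b(-9), -140) - H(148) = (-79 - 9) - (-9 + sqrt(148)) = -88 - (-9 + 2*sqrt(37)) = -88 + (9 - 2*sqrt(37)) = -79 - 2*sqrt(37)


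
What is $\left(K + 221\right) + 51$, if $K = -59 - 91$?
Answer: $122$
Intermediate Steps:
$K = -150$
$\left(K + 221\right) + 51 = \left(-150 + 221\right) + 51 = 71 + 51 = 122$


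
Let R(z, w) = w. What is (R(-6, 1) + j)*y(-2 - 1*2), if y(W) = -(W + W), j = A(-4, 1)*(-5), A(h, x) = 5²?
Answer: -992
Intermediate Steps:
A(h, x) = 25
j = -125 (j = 25*(-5) = -125)
y(W) = -2*W
(R(-6, 1) + j)*y(-2 - 1*2) = (1 - 125)*(-2*(-2 - 1*2)) = -(-248)*(-2 - 2) = -(-248)*(-4) = -124*8 = -992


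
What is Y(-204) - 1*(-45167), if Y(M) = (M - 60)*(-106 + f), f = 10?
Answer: 70511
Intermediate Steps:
Y(M) = 5760 - 96*M (Y(M) = (M - 60)*(-106 + 10) = (-60 + M)*(-96) = 5760 - 96*M)
Y(-204) - 1*(-45167) = (5760 - 96*(-204)) - 1*(-45167) = (5760 + 19584) + 45167 = 25344 + 45167 = 70511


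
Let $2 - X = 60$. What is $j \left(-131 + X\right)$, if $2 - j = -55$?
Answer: $-10773$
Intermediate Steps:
$X = -58$ ($X = 2 - 60 = -58$)
$j = 57$ ($j = 2 - -55 = 2 + 55 = 57$)
$j \left(-131 + X\right) = 57 \left(-131 - 58\right) = 57 \left(-189\right) = -10773$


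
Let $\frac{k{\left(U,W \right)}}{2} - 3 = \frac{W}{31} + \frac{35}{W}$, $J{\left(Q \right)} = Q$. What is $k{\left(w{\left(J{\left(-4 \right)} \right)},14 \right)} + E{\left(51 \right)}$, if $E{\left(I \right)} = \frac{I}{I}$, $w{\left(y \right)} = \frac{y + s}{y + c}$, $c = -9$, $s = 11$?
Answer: $\frac{400}{31} \approx 12.903$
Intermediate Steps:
$w{\left(y \right)} = \frac{11 + y}{-9 + y}$ ($w{\left(y \right)} = \frac{y + 11}{y - 9} = \frac{11 + y}{-9 + y}$)
$E{\left(I \right)} = 1$
$k{\left(U,W \right)} = 6 + \frac{70}{W} + \frac{2 W}{31}$ ($k{\left(U,W \right)} = 6 + 2 \left(\frac{W}{31} + \frac{35}{W}\right) = 6 + 2 \left(\frac{35}{W} + \frac{W}{31}\right) = 6 + \left(\frac{70}{W} + \frac{2 W}{31}\right) = 6 + \frac{70}{W} + \frac{2 W}{31}$)
$k{\left(w{\left(J{\left(-4 \right)} \right)},14 \right)} + E{\left(51 \right)} = \left(6 + \frac{70}{14} + \frac{2}{31} \cdot 14\right) + 1 = \left(6 + 70 \cdot \frac{1}{14} + \frac{28}{31}\right) + 1 = \left(6 + 5 + \frac{28}{31}\right) + 1 = \frac{369}{31} + 1 = \frac{400}{31}$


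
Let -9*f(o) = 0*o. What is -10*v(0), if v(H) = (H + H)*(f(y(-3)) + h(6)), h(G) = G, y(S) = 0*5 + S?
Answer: 0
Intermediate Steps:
y(S) = S (y(S) = 0 + S = S)
f(o) = 0 (f(o) = -0*o = -1/9*0 = 0)
v(H) = 12*H (v(H) = (H + H)*(0 + 6) = (2*H)*6 = 12*H)
-10*v(0) = -120*0 = -10*0 = 0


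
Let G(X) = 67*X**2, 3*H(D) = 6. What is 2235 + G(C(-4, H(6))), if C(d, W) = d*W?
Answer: 6523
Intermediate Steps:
H(D) = 2 (H(D) = (1/3)*6 = 2)
C(d, W) = W*d
2235 + G(C(-4, H(6))) = 2235 + 67*(2*(-4))**2 = 2235 + 67*(-8)**2 = 2235 + 67*64 = 2235 + 4288 = 6523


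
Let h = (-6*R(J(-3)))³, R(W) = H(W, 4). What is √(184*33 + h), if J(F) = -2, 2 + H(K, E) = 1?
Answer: 4*√393 ≈ 79.297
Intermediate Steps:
H(K, E) = -1 (H(K, E) = -2 + 1 = -1)
R(W) = -1
h = 216 (h = (-6*(-1))³ = 6³ = 216)
√(184*33 + h) = √(184*33 + 216) = √(6072 + 216) = √6288 = 4*√393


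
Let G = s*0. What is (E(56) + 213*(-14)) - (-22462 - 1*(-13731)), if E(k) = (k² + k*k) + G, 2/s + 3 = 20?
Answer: 12021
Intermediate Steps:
s = 2/17 (s = 2/(-3 + 20) = 2/17 ≈ 0.11765)
G = 0 (G = (2/17)*0 = 0)
E(k) = 2*k² (E(k) = (k² + k*k) + 0 = (k² + k²) + 0 = 2*k² + 0 = 2*k²)
(E(56) + 213*(-14)) - (-22462 - 1*(-13731)) = (2*56² + 213*(-14)) - (-22462 - 1*(-13731)) = (2*3136 - 2982) - (-22462 + 13731) = (6272 - 2982) - 1*(-8731) = 3290 + 8731 = 12021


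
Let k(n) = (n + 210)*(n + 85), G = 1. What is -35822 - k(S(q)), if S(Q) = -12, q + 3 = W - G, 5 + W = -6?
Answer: -50276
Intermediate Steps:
W = -11 (W = -5 - 6 = -11)
q = -15 (q = -3 + (-11 - 1*1) = -3 + (-11 - 1) = -3 - 12 = -15)
k(n) = (85 + n)*(210 + n) (k(n) = (210 + n)*(85 + n) = (85 + n)*(210 + n))
-35822 - k(S(q)) = -35822 - (17850 + (-12)**2 + 295*(-12)) = -35822 - (17850 + 144 - 3540) = -35822 - 1*14454 = -35822 - 14454 = -50276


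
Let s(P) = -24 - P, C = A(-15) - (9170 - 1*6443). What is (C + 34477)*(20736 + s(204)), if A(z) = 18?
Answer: 651498144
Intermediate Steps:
C = -2709 (C = 18 - (9170 - 1*6443) = 18 - (9170 - 6443) = 18 - 1*2727 = 18 - 2727 = -2709)
(C + 34477)*(20736 + s(204)) = (-2709 + 34477)*(20736 + (-24 - 1*204)) = 31768*(20736 + (-24 - 204)) = 31768*(20736 - 228) = 31768*20508 = 651498144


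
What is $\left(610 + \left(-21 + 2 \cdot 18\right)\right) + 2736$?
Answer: $3361$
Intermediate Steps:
$\left(610 + \left(-21 + 2 \cdot 18\right)\right) + 2736 = \left(610 + \left(-21 + 36\right)\right) + 2736 = \left(610 + 15\right) + 2736 = 625 + 2736 = 3361$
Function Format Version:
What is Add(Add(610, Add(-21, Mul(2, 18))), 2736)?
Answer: 3361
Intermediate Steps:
Add(Add(610, Add(-21, Mul(2, 18))), 2736) = Add(Add(610, Add(-21, 36)), 2736) = Add(Add(610, 15), 2736) = Add(625, 2736) = 3361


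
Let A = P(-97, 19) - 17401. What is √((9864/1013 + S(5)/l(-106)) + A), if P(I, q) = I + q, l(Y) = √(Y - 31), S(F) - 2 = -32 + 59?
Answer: √(-336460896629911 - 4076969437*I*√137)/138781 ≈ 0.0093728 - 132.17*I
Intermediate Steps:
S(F) = 29 (S(F) = 2 + (-32 + 59) = 2 + 27 = 29)
l(Y) = √(-31 + Y)
A = -17479 (A = (-97 + 19) - 17401 = -78 - 17401 = -17479)
√((9864/1013 + S(5)/l(-106)) + A) = √((9864/1013 + 29/(√(-31 - 106))) - 17479) = √((9864*(1/1013) + 29/(√(-137))) - 17479) = √((9864/1013 + 29/((I*√137))) - 17479) = √((9864/1013 + 29*(-I*√137/137)) - 17479) = √((9864/1013 - 29*I*√137/137) - 17479) = √(-17696363/1013 - 29*I*√137/137)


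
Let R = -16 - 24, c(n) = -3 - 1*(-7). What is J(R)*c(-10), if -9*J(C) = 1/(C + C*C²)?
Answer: 1/144090 ≈ 6.9401e-6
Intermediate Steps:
c(n) = 4 (c(n) = -3 + 7 = 4)
R = -40
J(C) = -1/(9*(C + C³)) (J(C) = -1/(9*(C + C*C²)) = -1/(9*(C + C³)))
J(R)*c(-10) = -⅑/(-40*(1 + (-40)²))*4 = -⅑*(-1/40)/(1 + 1600)*4 = -⅑*(-1/40)/1601*4 = -⅑*(-1/40)*1/1601*4 = (1/576360)*4 = 1/144090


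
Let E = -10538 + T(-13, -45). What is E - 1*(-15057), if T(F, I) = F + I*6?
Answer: 4236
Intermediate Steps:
T(F, I) = F + 6*I
E = -10821 (E = -10538 + (-13 + 6*(-45)) = -10538 + (-13 - 270) = -10538 - 283 = -10821)
E - 1*(-15057) = -10821 - 1*(-15057) = -10821 + 15057 = 4236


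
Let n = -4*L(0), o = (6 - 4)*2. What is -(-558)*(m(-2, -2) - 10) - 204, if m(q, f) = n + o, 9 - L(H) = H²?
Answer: -23640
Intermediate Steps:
o = 4 (o = 2*2 = 4)
L(H) = 9 - H²
n = -36 (n = -4*(9 - 1*0²) = -4*(9 - 1*0) = -4*(9 + 0) = -4*9 = -36)
m(q, f) = -32 (m(q, f) = -36 + 4 = -32)
-(-558)*(m(-2, -2) - 10) - 204 = -(-558)*(-32 - 10) - 204 = -(-558)*(-42) - 204 = -62*378 - 204 = -23436 - 204 = -23640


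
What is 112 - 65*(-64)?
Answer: 4272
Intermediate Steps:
112 - 65*(-64) = 112 + 4160 = 4272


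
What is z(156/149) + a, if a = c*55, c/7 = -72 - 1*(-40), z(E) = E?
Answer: -1835524/149 ≈ -12319.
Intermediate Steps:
c = -224 (c = 7*(-72 - 1*(-40)) = 7*(-72 + 40) = 7*(-32) = -224)
a = -12320 (a = -224*55 = -12320)
z(156/149) + a = 156/149 - 12320 = -1835524/149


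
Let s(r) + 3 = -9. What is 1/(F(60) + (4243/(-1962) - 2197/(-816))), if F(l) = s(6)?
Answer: -266832/3060613 ≈ -0.087183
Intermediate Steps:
s(r) = -12 (s(r) = -3 - 9 = -12)
F(l) = -12
1/(F(60) + (4243/(-1962) - 2197/(-816))) = 1/(-12 + (4243/(-1962) - 2197/(-816))) = 1/(-12 + (4243*(-1/1962) - 2197*(-1/816))) = 1/(-12 + (-4243/1962 + 2197/816)) = 1/(-12 + 141371/266832) = 1/(-3060613/266832) = -266832/3060613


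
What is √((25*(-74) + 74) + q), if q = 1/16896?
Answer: I*√1980481470/1056 ≈ 42.143*I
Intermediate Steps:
q = 1/16896 ≈ 5.9186e-5
√((25*(-74) + 74) + q) = √((25*(-74) + 74) + 1/16896) = √((-1850 + 74) + 1/16896) = √(-1776 + 1/16896) = √(-30007295/16896) = I*√1980481470/1056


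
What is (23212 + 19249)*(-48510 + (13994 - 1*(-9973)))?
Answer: -1042120323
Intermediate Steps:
(23212 + 19249)*(-48510 + (13994 - 1*(-9973))) = 42461*(-48510 + (13994 + 9973)) = 42461*(-48510 + 23967) = 42461*(-24543) = -1042120323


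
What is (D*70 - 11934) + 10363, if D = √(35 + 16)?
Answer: -1571 + 70*√51 ≈ -1071.1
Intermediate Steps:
D = √51 ≈ 7.1414
(D*70 - 11934) + 10363 = (√51*70 - 11934) + 10363 = (70*√51 - 11934) + 10363 = (-11934 + 70*√51) + 10363 = -1571 + 70*√51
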